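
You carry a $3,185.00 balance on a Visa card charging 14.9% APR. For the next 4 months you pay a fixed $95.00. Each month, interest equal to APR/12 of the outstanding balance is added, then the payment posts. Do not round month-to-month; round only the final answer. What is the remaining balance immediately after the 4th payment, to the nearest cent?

Monthly rate r = 14.9%/12 = 1.24167% = 0.0124167.
Each month: B ← B·(1+r) − $95.00.
Month 1: interest $39.55; balance after payment $3,129.55.
Month 2: interest $38.86; balance after payment $3,073.41.
Month 3: interest $38.16; balance after payment $3,016.57.
Month 4: interest $37.46; balance after payment $2,959.02.

$2,959.02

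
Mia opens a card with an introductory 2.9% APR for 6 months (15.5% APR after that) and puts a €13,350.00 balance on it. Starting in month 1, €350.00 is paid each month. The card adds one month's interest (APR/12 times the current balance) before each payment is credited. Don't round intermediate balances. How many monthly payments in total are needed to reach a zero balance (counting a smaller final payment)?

Promo months 1–6 at r₀ = 2.9%/12 = 0.00241667; months 7+ at r₁ = 15.5%/12 = 0.0129167.
After month 6: iterate B ← B·(1+r₀) − €350.00 for 6 months → €11,432.02.
Then at r₁ with €350.00/mo: n₂ = −ln(1 − r₁·B/P)/ln(1+r₁) ≈ 42.70 → 43 more payments.

49 months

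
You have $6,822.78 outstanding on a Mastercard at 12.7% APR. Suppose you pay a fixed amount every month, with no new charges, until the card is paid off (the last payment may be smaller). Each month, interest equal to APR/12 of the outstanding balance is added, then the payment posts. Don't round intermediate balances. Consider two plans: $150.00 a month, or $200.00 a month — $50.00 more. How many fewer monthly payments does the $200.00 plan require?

Monthly rate r = 12.7%/12 = 1.05833% = 0.0105833.
At $150.00/mo: n = ⌈−ln(1 − rB₀/P)/ln(1+r)⌉ = 63 payments (last $55.39); total interest = total paid − $6,822.78 = $2,532.61.
At $200.00/mo: 43 payments (last $109.44); total interest $1,686.66.
Payments saved = 63 − 43 = 20.

20 fewer payments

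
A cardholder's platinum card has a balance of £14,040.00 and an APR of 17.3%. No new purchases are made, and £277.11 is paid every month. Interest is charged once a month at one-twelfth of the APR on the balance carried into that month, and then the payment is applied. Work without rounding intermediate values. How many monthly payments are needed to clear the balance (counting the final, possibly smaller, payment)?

92 payments

Monthly rate r = 17.3%/12 = 1.44167% = 0.0144167.
Recurrence: B ← B·(1+r) − £277.11.
Month 1: interest £202.41; balance after payment £13,965.30.
Month 2: interest £201.33; balance after payment £13,889.52.
Closed form: n = −ln(1 − rB₀/P)/ln(1+r) = −ln(0.26957)/ln(1.01442) ≈ 91.586, so the balance reaches zero during payment 92.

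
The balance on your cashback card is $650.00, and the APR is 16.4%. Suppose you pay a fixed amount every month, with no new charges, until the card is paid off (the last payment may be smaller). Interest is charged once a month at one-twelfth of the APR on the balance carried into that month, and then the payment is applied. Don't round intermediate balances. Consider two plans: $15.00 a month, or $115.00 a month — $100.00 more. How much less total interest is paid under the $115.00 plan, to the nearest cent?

Monthly rate r = 16.4%/12 = 1.36667% = 0.0136667.
At $15.00/mo: n = ⌈−ln(1 − rB₀/P)/ln(1+r)⌉ = 67 payments (last $1.27); total interest = total paid − $650.00 = $341.27.
At $115.00/mo: 6 payments (last $106.15); total interest $31.15.
Interest saved = $341.27 − $31.15 = $310.12.

$310.12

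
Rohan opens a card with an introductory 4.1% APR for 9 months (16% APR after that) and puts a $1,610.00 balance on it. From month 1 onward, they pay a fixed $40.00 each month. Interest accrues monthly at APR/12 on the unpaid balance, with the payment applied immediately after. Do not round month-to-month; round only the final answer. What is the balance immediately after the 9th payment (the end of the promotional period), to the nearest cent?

$1,295.23

Promo months 1–9 at r₀ = 4.1%/12 = 0.00341667; months 10+ at r₁ = 16%/12 = 0.0133333.
After month 9: iterate B ← B·(1+r₀) − $40.00 for 9 months → $1,295.23.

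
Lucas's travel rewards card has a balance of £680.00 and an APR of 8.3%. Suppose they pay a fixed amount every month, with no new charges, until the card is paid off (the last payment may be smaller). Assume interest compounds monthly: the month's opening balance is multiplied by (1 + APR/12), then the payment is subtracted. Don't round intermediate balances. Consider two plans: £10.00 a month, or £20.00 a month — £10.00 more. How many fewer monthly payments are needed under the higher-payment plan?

54 fewer payments

Monthly rate r = 8.3%/12 = 0.691667% = 0.00691667.
At £10.00/mo: n = ⌈−ln(1 − rB₀/P)/ln(1+r)⌉ = 93 payments (last £1.99); total interest = total paid − £680.00 = £241.99.
At £20.00/mo: 39 payments (last £17.91); total interest £97.91.
Payments saved = 93 − 39 = 54.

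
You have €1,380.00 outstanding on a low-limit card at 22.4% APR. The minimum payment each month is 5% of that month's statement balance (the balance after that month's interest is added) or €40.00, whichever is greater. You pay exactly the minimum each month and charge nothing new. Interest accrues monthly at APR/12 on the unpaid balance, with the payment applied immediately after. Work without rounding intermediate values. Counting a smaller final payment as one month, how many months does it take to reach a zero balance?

42 months

Monthly rate r = 22.4%/12 = 1.86667% = 0.0186667.
While 5% of the post-interest balance exceeds €40.00, each month B ← (B·(1+r))·(1 − 0.05), i.e. B shrinks by the factor (1+r)·0.95 = 0.96773.
This holds for months 1–18. Entering month 19 the balance is €764.68; 5% of the post-interest balance is now below €40.00, so the flat €40.00 minimum applies from here.
From month 19 a fixed €40.00 at rate r clears €764.68 in 24 more payments. Total: 18 + 24 = 42 months.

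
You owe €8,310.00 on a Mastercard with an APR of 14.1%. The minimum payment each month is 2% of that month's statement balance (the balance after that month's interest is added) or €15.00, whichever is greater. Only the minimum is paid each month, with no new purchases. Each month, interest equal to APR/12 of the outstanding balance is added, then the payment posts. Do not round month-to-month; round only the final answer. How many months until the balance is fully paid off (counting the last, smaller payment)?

Monthly rate r = 14.1%/12 = 1.175% = 0.01175.
While 2% of the post-interest balance exceeds €15.00, each month B ← (B·(1+r))·(1 − 0.02), i.e. B shrinks by the factor (1+r)·0.98 = 0.99151.
This holds for months 1–284. Entering month 285 the balance is €738.92; 2% of the post-interest balance is now below €15.00, so the flat €15.00 minimum applies from here.
From month 285 a fixed €15.00 at rate r clears €738.92 in 75 more payments. Total: 284 + 75 = 359 months.

359 months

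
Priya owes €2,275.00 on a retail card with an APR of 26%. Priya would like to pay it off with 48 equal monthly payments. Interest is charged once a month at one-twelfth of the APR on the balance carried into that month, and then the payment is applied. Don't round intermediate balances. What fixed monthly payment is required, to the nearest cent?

Monthly rate r = 26%/12 = 2.16667% = 0.0216667.
Level-payment amortization: P = B₀·r / (1 − (1+r)^(−n)) = 2275.00·0.0216667 / (1 − 1.02167^(−48)).
Denominator 1 − (1+r)^(−48) = 0.642597784.
P = 49.2917 / 0.642597784 ≈ 76.71.

€76.71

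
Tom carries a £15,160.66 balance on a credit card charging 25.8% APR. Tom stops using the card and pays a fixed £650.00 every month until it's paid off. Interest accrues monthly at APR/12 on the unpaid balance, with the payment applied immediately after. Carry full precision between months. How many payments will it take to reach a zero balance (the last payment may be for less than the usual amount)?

Monthly rate r = 25.8%/12 = 2.15% = 0.0215.
Recurrence: B ← B·(1+r) − £650.00.
Month 1: interest £325.95; balance after payment £14,836.61.
Month 2: interest £318.99; balance after payment £14,505.60.
Closed form: n = −ln(1 − rB₀/P)/ln(1+r) = −ln(0.49853)/ln(1.0215) ≈ 32.723, so the balance reaches zero during payment 33.

33 payments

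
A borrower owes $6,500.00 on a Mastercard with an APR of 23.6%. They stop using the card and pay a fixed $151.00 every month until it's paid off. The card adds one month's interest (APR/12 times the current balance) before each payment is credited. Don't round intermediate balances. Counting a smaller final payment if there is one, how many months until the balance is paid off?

Monthly rate r = 23.6%/12 = 1.96667% = 0.0196667.
Recurrence: B ← B·(1+r) − $151.00.
Month 1: interest $127.83; balance after payment $6,476.83.
Month 2: interest $127.38; balance after payment $6,453.21.
Closed form: n = −ln(1 − rB₀/P)/ln(1+r) = −ln(0.15342)/ln(1.01967) ≈ 96.251, so the balance reaches zero during payment 97.

97 months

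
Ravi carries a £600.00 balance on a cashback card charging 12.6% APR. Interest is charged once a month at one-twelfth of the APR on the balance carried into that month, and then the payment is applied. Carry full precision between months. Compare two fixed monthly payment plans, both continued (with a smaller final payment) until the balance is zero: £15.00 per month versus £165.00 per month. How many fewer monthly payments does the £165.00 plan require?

Monthly rate r = 12.6%/12 = 1.05% = 0.0105.
At £15.00/mo: n = ⌈−ln(1 − rB₀/P)/ln(1+r)⌉ = 53 payments (last £2.27); total interest = total paid − £600.00 = £182.27.
At £165.00/mo: 4 payments (last £120.13); total interest £15.13.
Payments saved = 53 − 4 = 49.

49 fewer payments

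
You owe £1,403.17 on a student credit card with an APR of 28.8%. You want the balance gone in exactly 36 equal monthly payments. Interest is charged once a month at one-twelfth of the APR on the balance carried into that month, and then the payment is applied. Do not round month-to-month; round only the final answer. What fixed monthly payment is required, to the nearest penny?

Monthly rate r = 28.8%/12 = 2.4% = 0.024.
Level-payment amortization: P = B₀·r / (1 − (1+r)^(−n)) = 1403.17·0.024 / (1 − 1.024^(−36)).
Denominator 1 − (1+r)^(−36) = 0.574204016.
P = 33.6761 / 0.574204016 ≈ 58.65.

£58.65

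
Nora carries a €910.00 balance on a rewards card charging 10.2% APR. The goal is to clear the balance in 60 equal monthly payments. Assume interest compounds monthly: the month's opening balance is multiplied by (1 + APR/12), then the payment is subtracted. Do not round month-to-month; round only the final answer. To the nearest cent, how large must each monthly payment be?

€19.42

Monthly rate r = 10.2%/12 = 0.85% = 0.0085.
Level-payment amortization: P = B₀·r / (1 − (1+r)^(−n)) = 910.00·0.0085 / (1 − 1.0085^(−60)).
Denominator 1 − (1+r)^(−60) = 0.39820878.
P = 7.735 / 0.39820878 ≈ 19.42.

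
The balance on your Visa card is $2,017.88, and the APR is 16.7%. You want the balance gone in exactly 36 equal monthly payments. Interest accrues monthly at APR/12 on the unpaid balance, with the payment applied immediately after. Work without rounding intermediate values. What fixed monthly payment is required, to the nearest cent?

Monthly rate r = 16.7%/12 = 1.39167% = 0.0139167.
Level-payment amortization: P = B₀·r / (1 − (1+r)^(−n)) = 2017.88·0.0139167 / (1 − 1.01392^(−36)).
Denominator 1 − (1+r)^(−36) = 0.391979016.
P = 28.0822 / 0.391979016 ≈ 71.64.

$71.64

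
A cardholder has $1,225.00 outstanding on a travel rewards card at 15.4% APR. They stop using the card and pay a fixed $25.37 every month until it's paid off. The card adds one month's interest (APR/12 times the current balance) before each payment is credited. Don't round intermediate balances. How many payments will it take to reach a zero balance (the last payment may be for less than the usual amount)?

76 months

Monthly rate r = 15.4%/12 = 1.28333% = 0.0128333.
Recurrence: B ← B·(1+r) − $25.37.
Month 1: interest $15.72; balance after payment $1,215.35.
Month 2: interest $15.60; balance after payment $1,205.58.
Closed form: n = −ln(1 − rB₀/P)/ln(1+r) = −ln(0.38034)/ln(1.01283) ≈ 75.809, so the balance reaches zero during payment 76.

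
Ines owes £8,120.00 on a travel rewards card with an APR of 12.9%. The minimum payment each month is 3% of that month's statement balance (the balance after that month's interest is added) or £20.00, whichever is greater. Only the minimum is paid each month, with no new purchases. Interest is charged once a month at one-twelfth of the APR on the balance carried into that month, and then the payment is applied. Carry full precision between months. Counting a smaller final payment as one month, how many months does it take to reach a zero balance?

Monthly rate r = 12.9%/12 = 1.075% = 0.01075.
While 3% of the post-interest balance exceeds £20.00, each month B ← (B·(1+r))·(1 − 0.03), i.e. B shrinks by the factor (1+r)·0.97 = 0.98043.
This holds for months 1–128. Entering month 129 the balance is £646.75; 3% of the post-interest balance is now below £20.00, so the flat £20.00 minimum applies from here.
From month 129 a fixed £20.00 at rate r clears £646.75 in 40 more payments. Total: 128 + 40 = 168 months.

168 months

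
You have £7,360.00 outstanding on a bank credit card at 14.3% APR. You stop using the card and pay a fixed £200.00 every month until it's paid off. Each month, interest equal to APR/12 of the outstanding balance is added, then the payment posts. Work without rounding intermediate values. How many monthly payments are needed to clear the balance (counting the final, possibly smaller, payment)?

49 months

Monthly rate r = 14.3%/12 = 1.19167% = 0.0119167.
Recurrence: B ← B·(1+r) − £200.00.
Month 1: interest £87.71; balance after payment £7,247.71.
Month 2: interest £86.37; balance after payment £7,134.08.
Closed form: n = −ln(1 − rB₀/P)/ln(1+r) = −ln(0.56147)/ln(1.01192) ≈ 48.725, so the balance reaches zero during payment 49.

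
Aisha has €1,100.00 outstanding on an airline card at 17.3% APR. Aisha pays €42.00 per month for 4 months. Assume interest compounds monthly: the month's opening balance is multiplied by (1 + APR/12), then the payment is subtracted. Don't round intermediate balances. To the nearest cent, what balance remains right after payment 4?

€993.15

Monthly rate r = 17.3%/12 = 1.44167% = 0.0144167.
Each month: B ← B·(1+r) − €42.00.
Month 1: interest €15.86; balance after payment €1,073.86.
Month 2: interest €15.48; balance after payment €1,047.34.
Month 3: interest €15.10; balance after payment €1,020.44.
Month 4: interest €14.71; balance after payment €993.15.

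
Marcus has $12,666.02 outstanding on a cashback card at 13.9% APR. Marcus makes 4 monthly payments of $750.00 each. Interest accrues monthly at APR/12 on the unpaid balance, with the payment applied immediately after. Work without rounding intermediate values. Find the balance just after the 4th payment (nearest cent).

$10,210.63

Monthly rate r = 13.9%/12 = 1.15833% = 0.0115833.
Each month: B ← B·(1+r) − $750.00.
Month 1: interest $146.71; balance after payment $12,062.73.
Month 2: interest $139.73; balance after payment $11,452.46.
Month 3: interest $132.66; balance after payment $10,835.12.
Month 4: interest $125.51; balance after payment $10,210.63.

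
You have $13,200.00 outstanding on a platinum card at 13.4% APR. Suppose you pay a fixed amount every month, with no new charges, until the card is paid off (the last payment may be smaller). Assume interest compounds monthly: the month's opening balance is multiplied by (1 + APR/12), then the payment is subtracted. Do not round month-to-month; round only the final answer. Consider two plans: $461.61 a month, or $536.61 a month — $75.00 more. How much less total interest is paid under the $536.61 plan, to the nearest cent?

$471.22

Monthly rate r = 13.4%/12 = 1.11667% = 0.0111667.
At $461.61/mo: n = ⌈−ln(1 − rB₀/P)/ln(1+r)⌉ = 35 payments (last $295.57); total interest = total paid − $13,200.00 = $2,790.31.
At $536.61/mo: 29 payments (last $494.01); total interest $2,319.09.
Interest saved = $2,790.31 − $2,319.09 = $471.22.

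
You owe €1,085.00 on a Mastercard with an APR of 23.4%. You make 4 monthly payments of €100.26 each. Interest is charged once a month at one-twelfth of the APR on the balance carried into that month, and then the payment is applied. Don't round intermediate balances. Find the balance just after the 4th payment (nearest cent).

Monthly rate r = 23.4%/12 = 1.95% = 0.0195.
Each month: B ← B·(1+r) − €100.26.
Month 1: interest €21.16; balance after payment €1,005.90.
Month 2: interest €19.62; balance after payment €925.25.
Month 3: interest €18.04; balance after payment €843.03.
Month 4: interest €16.44; balance after payment €759.21.

€759.21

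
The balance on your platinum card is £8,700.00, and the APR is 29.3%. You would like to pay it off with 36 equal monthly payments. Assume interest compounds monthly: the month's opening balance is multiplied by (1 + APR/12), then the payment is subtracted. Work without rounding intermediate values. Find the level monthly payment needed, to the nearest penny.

£366.00

Monthly rate r = 29.3%/12 = 2.44167% = 0.0244167.
Level-payment amortization: P = B₀·r / (1 − (1+r)^(−n)) = 8700.00·0.0244167 / (1 − 1.02442^(−36)).
Denominator 1 − (1+r)^(−36) = 0.580394551.
P = 212.425 / 0.580394551 ≈ 366.00.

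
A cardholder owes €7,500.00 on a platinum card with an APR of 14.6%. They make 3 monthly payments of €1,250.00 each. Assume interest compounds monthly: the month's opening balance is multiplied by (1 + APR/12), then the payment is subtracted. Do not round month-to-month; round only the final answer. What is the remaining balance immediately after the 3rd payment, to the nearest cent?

€3,981.28

Monthly rate r = 14.6%/12 = 1.21667% = 0.0121667.
Each month: B ← B·(1+r) − €1,250.00.
Month 1: interest €91.25; balance after payment €6,341.25.
Month 2: interest €77.15; balance after payment €5,168.40.
Month 3: interest €62.88; balance after payment €3,981.28.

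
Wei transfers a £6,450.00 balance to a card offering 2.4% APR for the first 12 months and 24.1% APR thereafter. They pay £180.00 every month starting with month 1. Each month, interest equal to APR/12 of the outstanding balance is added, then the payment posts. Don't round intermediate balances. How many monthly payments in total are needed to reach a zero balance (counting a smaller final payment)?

Promo months 1–12 at r₀ = 2.4%/12 = 0.002; months 13+ at r₁ = 24.1%/12 = 0.0200833.
After month 12: iterate B ← B·(1+r₀) − £180.00 for 12 months → £4,422.60.
Then at r₁ with £180.00/mo: n₂ = −ln(1 − r₁·B/P)/ln(1+r₁) ≈ 34.20 → 35 more payments.

47 payments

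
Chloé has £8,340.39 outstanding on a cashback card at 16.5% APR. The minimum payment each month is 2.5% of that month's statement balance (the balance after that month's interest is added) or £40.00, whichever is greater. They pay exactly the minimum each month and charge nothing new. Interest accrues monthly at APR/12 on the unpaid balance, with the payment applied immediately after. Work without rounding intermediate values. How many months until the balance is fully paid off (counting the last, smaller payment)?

201 months

Monthly rate r = 16.5%/12 = 1.375% = 0.01375.
While 2.5% of the post-interest balance exceeds £40.00, each month B ← (B·(1+r))·(1 − 0.025), i.e. B shrinks by the factor (1+r)·0.975 = 0.98841.
This holds for months 1–143. Entering month 144 the balance is £1,573.84; 2.5% of the post-interest balance is now below £40.00, so the flat £40.00 minimum applies from here.
From month 144 a fixed £40.00 at rate r clears £1,573.84 in 58 more payments. Total: 143 + 58 = 201 months.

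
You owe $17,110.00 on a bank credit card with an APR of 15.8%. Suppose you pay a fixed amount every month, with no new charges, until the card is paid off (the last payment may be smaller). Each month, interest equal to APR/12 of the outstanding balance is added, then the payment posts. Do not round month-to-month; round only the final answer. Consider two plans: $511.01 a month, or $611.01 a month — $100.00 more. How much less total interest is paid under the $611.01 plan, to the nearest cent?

Monthly rate r = 15.8%/12 = 1.31667% = 0.0131667.
At $511.01/mo: n = ⌈−ln(1 − rB₀/P)/ln(1+r)⌉ = 45 payments (last $227.22); total interest = total paid − $17,110.00 = $5,601.66.
At $611.01/mo: 36 payments (last $101.17); total interest $4,376.52.
Interest saved = $5,601.66 − $4,376.52 = $1,225.14.

$1,225.14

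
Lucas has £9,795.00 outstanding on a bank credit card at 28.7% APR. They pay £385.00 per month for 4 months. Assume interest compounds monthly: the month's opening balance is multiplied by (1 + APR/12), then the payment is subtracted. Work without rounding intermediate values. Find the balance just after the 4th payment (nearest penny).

Monthly rate r = 28.7%/12 = 2.39167% = 0.0239167.
Each month: B ← B·(1+r) − £385.00.
Month 1: interest £234.26; balance after payment £9,644.26.
Month 2: interest £230.66; balance after payment £9,489.92.
Month 3: interest £226.97; balance after payment £9,331.89.
Month 4: interest £223.19; balance after payment £9,170.08.

£9,170.08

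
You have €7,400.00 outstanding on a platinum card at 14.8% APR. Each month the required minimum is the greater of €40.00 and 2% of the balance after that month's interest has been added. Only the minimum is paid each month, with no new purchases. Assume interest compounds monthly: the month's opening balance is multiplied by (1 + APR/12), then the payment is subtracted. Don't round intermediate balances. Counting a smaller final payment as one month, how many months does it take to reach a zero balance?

243 months

Monthly rate r = 14.8%/12 = 1.23333% = 0.0123333.
While 2% of the post-interest balance exceeds €40.00, each month B ← (B·(1+r))·(1 − 0.02), i.e. B shrinks by the factor (1+r)·0.98 = 0.99209.
This holds for months 1–167. Entering month 168 the balance is €1,963.44; 2% of the post-interest balance is now below €40.00, so the flat €40.00 minimum applies from here.
From month 168 a fixed €40.00 at rate r clears €1,963.44 in 76 more payments. Total: 167 + 76 = 243 months.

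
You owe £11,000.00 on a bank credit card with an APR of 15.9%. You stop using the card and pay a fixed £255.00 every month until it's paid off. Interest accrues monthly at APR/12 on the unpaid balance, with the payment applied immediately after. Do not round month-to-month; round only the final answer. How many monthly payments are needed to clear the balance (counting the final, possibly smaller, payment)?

65 payments

Monthly rate r = 15.9%/12 = 1.325% = 0.01325.
Recurrence: B ← B·(1+r) − £255.00.
Month 1: interest £145.75; balance after payment £10,890.75.
Month 2: interest £144.30; balance after payment £10,780.05.
Closed form: n = −ln(1 − rB₀/P)/ln(1+r) = −ln(0.42843)/ln(1.01325) ≈ 64.395, so the balance reaches zero during payment 65.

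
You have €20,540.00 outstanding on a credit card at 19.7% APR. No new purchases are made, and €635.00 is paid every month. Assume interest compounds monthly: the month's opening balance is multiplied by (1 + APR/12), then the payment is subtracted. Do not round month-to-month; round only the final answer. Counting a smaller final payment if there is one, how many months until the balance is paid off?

47 months

Monthly rate r = 19.7%/12 = 1.64167% = 0.0164167.
Recurrence: B ← B·(1+r) − €635.00.
Month 1: interest €337.20; balance after payment €20,242.20.
Month 2: interest €332.31; balance after payment €19,939.51.
Closed form: n = −ln(1 − rB₀/P)/ln(1+r) = −ln(0.46898)/ln(1.01642) ≈ 46.501, so the balance reaches zero during payment 47.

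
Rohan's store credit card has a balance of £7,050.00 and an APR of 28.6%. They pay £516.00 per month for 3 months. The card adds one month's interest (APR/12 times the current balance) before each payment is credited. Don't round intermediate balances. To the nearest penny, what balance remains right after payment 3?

£5,981.00

Monthly rate r = 28.6%/12 = 2.38333% = 0.0238333.
Each month: B ← B·(1+r) − £516.00.
Month 1: interest £168.03; balance after payment £6,702.02.
Month 2: interest £159.73; balance after payment £6,345.76.
Month 3: interest £151.24; balance after payment £5,981.00.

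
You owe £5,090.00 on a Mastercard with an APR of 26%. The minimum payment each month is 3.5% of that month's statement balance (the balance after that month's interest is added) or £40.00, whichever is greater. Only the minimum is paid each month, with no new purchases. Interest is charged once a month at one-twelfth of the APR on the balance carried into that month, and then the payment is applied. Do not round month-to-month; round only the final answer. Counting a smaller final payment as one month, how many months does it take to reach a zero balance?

151 months

Monthly rate r = 26%/12 = 2.16667% = 0.0216667.
While 3.5% of the post-interest balance exceeds £40.00, each month B ← (B·(1+r))·(1 − 0.035), i.e. B shrinks by the factor (1+r)·0.965 = 0.98591.
This holds for months 1–107. Entering month 108 the balance is £1,114.88; 3.5% of the post-interest balance is now below £40.00, so the flat £40.00 minimum applies from here.
From month 108 a fixed £40.00 at rate r clears £1,114.88 in 44 more payments. Total: 107 + 44 = 151 months.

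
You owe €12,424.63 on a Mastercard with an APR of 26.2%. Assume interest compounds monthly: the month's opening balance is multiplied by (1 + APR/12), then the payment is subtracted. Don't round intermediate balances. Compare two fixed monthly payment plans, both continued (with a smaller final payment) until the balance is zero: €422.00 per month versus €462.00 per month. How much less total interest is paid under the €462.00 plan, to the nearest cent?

€1,191.73

Monthly rate r = 26.2%/12 = 2.18333% = 0.0218333.
At €422.00/mo: n = ⌈−ln(1 − rB₀/P)/ln(1+r)⌉ = 48 payments (last €282.32); total interest = total paid − €12,424.63 = €7,691.69.
At €462.00/mo: 41 payments (last €444.59); total interest €6,499.96.
Interest saved = €7,691.69 − €6,499.96 = €1,191.73.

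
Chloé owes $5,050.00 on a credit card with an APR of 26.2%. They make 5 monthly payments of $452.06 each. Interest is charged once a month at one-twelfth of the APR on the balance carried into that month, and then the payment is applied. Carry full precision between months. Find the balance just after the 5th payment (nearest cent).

$3,264.72

Monthly rate r = 26.2%/12 = 2.18333% = 0.0218333.
Each month: B ← B·(1+r) − $452.06.
Month 1: interest $110.26; balance after payment $4,708.20.
Month 2: interest $102.80; balance after payment $4,358.93.
Month 3: interest $95.17; balance after payment $4,002.04.
Month 4: interest $87.38; balance after payment $3,637.36.
Month 5: interest $79.42; balance after payment $3,264.72.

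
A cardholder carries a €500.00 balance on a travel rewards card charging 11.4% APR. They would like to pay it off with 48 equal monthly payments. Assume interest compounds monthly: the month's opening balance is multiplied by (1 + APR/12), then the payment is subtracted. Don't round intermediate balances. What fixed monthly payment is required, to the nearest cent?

€13.02

Monthly rate r = 11.4%/12 = 0.95% = 0.0095.
Level-payment amortization: P = B₀·r / (1 − (1+r)^(−n)) = 500.00·0.0095 / (1 − 1.0095^(−48)).
Denominator 1 − (1+r)^(−48) = 0.364820486.
P = 4.75 / 0.364820486 ≈ 13.02.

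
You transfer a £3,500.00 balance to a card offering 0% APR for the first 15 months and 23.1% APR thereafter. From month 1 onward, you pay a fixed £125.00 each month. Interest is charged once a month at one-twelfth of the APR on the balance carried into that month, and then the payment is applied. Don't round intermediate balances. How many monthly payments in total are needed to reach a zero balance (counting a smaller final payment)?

31 months

Promo months 1–15 at r₀ = 0%/12 = 0; months 16+ at r₁ = 23.1%/12 = 0.01925.
After month 15 (no interest yet): B = £3,500.00 − 15·£125.00 = £1,625.00.
Then at r₁ with £125.00/mo: n₂ = −ln(1 − r₁·B/P)/ln(1+r₁) ≈ 15.11 → 16 more payments.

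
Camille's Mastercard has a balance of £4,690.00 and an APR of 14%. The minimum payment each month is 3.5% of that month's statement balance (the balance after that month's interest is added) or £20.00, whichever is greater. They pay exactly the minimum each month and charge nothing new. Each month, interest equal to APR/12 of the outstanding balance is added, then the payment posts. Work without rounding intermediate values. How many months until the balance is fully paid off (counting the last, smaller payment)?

123 months

Monthly rate r = 14%/12 = 1.16667% = 0.0116667.
While 3.5% of the post-interest balance exceeds £20.00, each month B ← (B·(1+r))·(1 − 0.035), i.e. B shrinks by the factor (1+r)·0.965 = 0.97626.
This holds for months 1–89. Entering month 90 the balance is £552.63; 3.5% of the post-interest balance is now below £20.00, so the flat £20.00 minimum applies from here.
From month 90 a fixed £20.00 at rate r clears £552.63 in 34 more payments. Total: 89 + 34 = 123 months.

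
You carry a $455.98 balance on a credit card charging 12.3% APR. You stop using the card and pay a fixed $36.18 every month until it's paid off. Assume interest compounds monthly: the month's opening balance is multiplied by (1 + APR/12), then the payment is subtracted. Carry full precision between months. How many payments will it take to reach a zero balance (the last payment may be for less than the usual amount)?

Monthly rate r = 12.3%/12 = 1.025% = 0.01025.
Recurrence: B ← B·(1+r) − $36.18.
Month 1: interest $4.67; balance after payment $424.47.
Month 2: interest $4.35; balance after payment $392.64.
Closed form: n = −ln(1 − rB₀/P)/ln(1+r) = −ln(0.87082)/ln(1.01025) ≈ 13.564, so the balance reaches zero during payment 14.

14 months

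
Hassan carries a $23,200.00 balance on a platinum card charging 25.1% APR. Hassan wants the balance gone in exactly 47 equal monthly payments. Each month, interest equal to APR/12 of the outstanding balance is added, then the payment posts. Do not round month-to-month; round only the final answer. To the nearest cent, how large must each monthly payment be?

Monthly rate r = 25.1%/12 = 2.09167% = 0.0209167.
Level-payment amortization: P = B₀·r / (1 − (1+r)^(−n)) = 23200.00·0.0209167 / (1 − 1.02092^(−47)).
Denominator 1 − (1+r)^(−47) = 0.622030992.
P = 485.267 / 0.622030992 ≈ 780.13.

$780.13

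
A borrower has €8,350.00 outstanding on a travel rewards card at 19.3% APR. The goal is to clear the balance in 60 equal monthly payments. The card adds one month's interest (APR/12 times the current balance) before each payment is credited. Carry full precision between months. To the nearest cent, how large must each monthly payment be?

€217.98

Monthly rate r = 19.3%/12 = 1.60833% = 0.0160833.
Level-payment amortization: P = B₀·r / (1 − (1+r)^(−n)) = 8350.00·0.0160833 / (1 − 1.01608^(−60)).
Denominator 1 − (1+r)^(−60) = 0.616080356.
P = 134.296 / 0.616080356 ≈ 217.98.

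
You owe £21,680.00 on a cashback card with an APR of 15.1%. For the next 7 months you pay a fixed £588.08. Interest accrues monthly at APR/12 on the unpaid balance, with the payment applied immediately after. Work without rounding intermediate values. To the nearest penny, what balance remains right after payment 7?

£19,388.01

Monthly rate r = 15.1%/12 = 1.25833% = 0.0125833.
Each month: B ← B·(1+r) − £588.08.
Month 1: interest £272.81; balance after payment £21,364.73.
Month 2: interest £268.84; balance after payment £21,045.49.
Month 3: interest £264.82; balance after payment £20,722.23.
Month 4: interest £260.75; balance after payment £20,394.90.
Month 5: interest £256.64; balance after payment £20,063.46.
Month 6: interest £252.47; balance after payment £19,727.84.
Month 7: interest £248.24; balance after payment £19,388.01.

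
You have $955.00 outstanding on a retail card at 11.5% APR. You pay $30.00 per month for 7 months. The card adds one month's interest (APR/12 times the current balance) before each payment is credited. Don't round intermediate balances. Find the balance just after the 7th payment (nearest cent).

Monthly rate r = 11.5%/12 = 0.958333% = 0.00958333.
Each month: B ← B·(1+r) − $30.00.
Month 1: interest $9.15; balance after payment $934.15.
Month 2: interest $8.95; balance after payment $913.10.
Month 3: interest $8.75; balance after payment $891.85.
Month 4: interest $8.55; balance after payment $870.40.
Month 5: interest $8.34; balance after payment $848.74.
Month 6: interest $8.13; balance after payment $826.88.
Month 7: interest $7.92; balance after payment $804.80.

$804.80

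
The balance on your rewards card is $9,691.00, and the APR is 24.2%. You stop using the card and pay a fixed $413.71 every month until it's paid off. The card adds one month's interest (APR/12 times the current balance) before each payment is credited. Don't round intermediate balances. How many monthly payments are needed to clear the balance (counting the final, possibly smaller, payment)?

33 payments

Monthly rate r = 24.2%/12 = 2.01667% = 0.0201667.
Recurrence: B ← B·(1+r) − $413.71.
Month 1: interest $195.44; balance after payment $9,472.73.
Month 2: interest $191.03; balance after payment $9,250.05.
Closed form: n = −ln(1 − rB₀/P)/ln(1+r) = −ln(0.5276)/ln(1.02017) ≈ 32.025, so the balance reaches zero during payment 33.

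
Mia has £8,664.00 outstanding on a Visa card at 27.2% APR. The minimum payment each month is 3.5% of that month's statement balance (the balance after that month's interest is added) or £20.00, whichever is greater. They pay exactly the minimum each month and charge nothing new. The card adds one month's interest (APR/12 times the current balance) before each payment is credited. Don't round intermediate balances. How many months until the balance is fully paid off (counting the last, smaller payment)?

Monthly rate r = 27.2%/12 = 2.26667% = 0.0226667.
While 3.5% of the post-interest balance exceeds £20.00, each month B ← (B·(1+r))·(1 − 0.035), i.e. B shrinks by the factor (1+r)·0.965 = 0.98687.
This holds for months 1–208. Entering month 209 the balance is £554.74; 3.5% of the post-interest balance is now below £20.00, so the flat £20.00 minimum applies from here.
From month 209 a fixed £20.00 at rate r clears £554.74 in 45 more payments. Total: 208 + 45 = 253 months.

253 months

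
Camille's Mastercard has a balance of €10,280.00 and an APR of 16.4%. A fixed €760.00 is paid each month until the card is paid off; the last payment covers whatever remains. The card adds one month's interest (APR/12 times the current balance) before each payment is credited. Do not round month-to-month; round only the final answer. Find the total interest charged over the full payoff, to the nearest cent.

€1,164.13

Monthly rate r = 16.4%/12 = 1.36667% = 0.0136667.
Payoff takes n = ⌈−ln(1 − rB₀/P)/ln(1+r)⌉ = ⌈15.058⌉ = 16 payments; the last is €44.13.
Total paid = 15·€760.00 + €44.13 = €11,444.13.
Total interest = total paid − principal = €11,444.13 − €10,280.00 = €1,164.13.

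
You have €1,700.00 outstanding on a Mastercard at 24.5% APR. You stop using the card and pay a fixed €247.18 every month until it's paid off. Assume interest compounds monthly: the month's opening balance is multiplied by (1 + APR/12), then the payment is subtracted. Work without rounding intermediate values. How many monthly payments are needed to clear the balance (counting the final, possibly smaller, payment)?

8 payments

Monthly rate r = 24.5%/12 = 2.04167% = 0.0204167.
Recurrence: B ← B·(1+r) − €247.18.
Month 1: interest €34.71; balance after payment €1,487.53.
Month 2: interest €30.37; balance after payment €1,270.72.
Closed form: n = −ln(1 − rB₀/P)/ln(1+r) = −ln(0.85958)/ln(1.02042) ≈ 7.486, so the balance reaches zero during payment 8.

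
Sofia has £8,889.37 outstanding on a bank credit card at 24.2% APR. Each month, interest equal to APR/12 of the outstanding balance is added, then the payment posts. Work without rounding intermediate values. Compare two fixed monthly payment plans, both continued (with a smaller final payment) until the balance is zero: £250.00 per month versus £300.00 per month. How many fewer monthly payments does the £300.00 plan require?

18 fewer payments

Monthly rate r = 24.2%/12 = 2.01667% = 0.0201667.
At £250.00/mo: n = ⌈−ln(1 − rB₀/P)/ln(1+r)⌉ = 64 payments (last £59.52); total interest = total paid − £8,889.37 = £6,920.15.
At £300.00/mo: 46 payments (last £177.22); total interest £4,787.85.
Payments saved = 64 − 46 = 18.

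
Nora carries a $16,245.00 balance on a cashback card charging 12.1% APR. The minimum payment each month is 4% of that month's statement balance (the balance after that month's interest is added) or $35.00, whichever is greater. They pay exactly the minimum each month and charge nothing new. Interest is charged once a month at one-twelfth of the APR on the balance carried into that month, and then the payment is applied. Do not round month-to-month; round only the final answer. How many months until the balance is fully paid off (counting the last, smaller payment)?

Monthly rate r = 12.1%/12 = 1.00833% = 0.0100833.
While 4% of the post-interest balance exceeds $35.00, each month B ← (B·(1+r))·(1 − 0.04), i.e. B shrinks by the factor (1+r)·0.96 = 0.96968.
This holds for months 1–96. Entering month 97 the balance is $845.38; 4% of the post-interest balance is now below $35.00, so the flat $35.00 minimum applies from here.
From month 97 a fixed $35.00 at rate r clears $845.38 in 28 more payments. Total: 96 + 28 = 124 months.

124 months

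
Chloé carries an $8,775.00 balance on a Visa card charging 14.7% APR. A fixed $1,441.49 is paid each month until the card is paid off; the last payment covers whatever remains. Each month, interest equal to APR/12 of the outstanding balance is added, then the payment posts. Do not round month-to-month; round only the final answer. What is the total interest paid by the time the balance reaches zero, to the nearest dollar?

$402

Monthly rate r = 14.7%/12 = 1.225% = 0.01225.
Payoff takes n = ⌈−ln(1 − rB₀/P)/ln(1+r)⌉ = ⌈6.365⌉ = 7 payments; the last is $528.25.
Total paid = 6·$1,441.49 + $528.25 = $9,177.19.
Total interest = total paid − principal = $9,177.19 − $8,775.00 = $402.19.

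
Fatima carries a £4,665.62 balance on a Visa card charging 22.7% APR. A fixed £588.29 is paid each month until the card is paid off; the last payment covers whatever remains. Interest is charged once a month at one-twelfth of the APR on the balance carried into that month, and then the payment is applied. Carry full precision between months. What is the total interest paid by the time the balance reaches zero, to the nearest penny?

Monthly rate r = 22.7%/12 = 1.89167% = 0.0189167.
Payoff takes n = ⌈−ln(1 − rB₀/P)/ln(1+r)⌉ = ⌈8.674⌉ = 9 payments; the last is £397.64.
Total paid = 8·£588.29 + £397.64 = £5,103.96.
Total interest = total paid − principal = £5,103.96 − £4,665.62 = £438.34.

£438.34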